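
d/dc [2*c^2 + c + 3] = 4*c + 1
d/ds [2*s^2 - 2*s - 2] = 4*s - 2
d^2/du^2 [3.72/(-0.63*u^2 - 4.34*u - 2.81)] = (2.952936*u^2 + 20.342448*u - 3.72*(1.26*u + 4.34)*(2.52*u + 8.68) + 13.171032)/(0.63*u^2 + 4.34*u + 2.81)^3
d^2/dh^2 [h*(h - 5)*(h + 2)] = 6*h - 6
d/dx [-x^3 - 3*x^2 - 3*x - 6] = -3*x^2 - 6*x - 3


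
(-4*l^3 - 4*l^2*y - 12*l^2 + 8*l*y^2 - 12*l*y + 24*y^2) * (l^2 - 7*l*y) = -4*l^5 + 24*l^4*y - 12*l^4 + 36*l^3*y^2 + 72*l^3*y - 56*l^2*y^3 + 108*l^2*y^2 - 168*l*y^3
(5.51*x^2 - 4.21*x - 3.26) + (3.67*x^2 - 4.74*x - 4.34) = 9.18*x^2 - 8.95*x - 7.6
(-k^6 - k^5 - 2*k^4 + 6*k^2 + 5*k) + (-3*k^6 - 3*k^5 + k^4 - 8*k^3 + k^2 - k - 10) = -4*k^6 - 4*k^5 - k^4 - 8*k^3 + 7*k^2 + 4*k - 10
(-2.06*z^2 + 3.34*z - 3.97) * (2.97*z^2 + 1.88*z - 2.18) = -6.1182*z^4 + 6.047*z^3 - 1.0209*z^2 - 14.7448*z + 8.6546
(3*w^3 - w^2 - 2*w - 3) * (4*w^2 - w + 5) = 12*w^5 - 7*w^4 + 8*w^3 - 15*w^2 - 7*w - 15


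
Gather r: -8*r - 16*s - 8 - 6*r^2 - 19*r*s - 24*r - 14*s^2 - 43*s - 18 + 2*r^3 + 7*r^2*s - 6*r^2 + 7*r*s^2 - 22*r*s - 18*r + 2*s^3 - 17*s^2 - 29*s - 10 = 2*r^3 + r^2*(7*s - 12) + r*(7*s^2 - 41*s - 50) + 2*s^3 - 31*s^2 - 88*s - 36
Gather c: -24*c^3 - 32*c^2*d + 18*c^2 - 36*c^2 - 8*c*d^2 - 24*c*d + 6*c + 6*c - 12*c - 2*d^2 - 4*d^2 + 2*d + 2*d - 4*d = -24*c^3 + c^2*(-32*d - 18) + c*(-8*d^2 - 24*d) - 6*d^2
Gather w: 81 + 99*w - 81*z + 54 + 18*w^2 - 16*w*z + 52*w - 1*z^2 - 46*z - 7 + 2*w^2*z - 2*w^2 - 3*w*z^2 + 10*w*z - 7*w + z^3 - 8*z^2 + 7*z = w^2*(2*z + 16) + w*(-3*z^2 - 6*z + 144) + z^3 - 9*z^2 - 120*z + 128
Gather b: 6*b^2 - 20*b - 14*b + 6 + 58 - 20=6*b^2 - 34*b + 44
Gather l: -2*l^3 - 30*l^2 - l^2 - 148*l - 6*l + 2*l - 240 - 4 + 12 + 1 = -2*l^3 - 31*l^2 - 152*l - 231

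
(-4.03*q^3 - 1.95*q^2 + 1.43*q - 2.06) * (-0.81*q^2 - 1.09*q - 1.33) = 3.2643*q^5 + 5.9722*q^4 + 6.3271*q^3 + 2.7034*q^2 + 0.3435*q + 2.7398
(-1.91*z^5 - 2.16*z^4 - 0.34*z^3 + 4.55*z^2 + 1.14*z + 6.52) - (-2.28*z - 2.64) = -1.91*z^5 - 2.16*z^4 - 0.34*z^3 + 4.55*z^2 + 3.42*z + 9.16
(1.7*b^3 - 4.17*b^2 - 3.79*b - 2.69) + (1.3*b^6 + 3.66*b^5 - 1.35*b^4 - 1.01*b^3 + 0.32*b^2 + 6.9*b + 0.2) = 1.3*b^6 + 3.66*b^5 - 1.35*b^4 + 0.69*b^3 - 3.85*b^2 + 3.11*b - 2.49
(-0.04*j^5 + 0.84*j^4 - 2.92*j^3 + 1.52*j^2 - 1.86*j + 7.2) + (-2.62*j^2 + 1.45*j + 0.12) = -0.04*j^5 + 0.84*j^4 - 2.92*j^3 - 1.1*j^2 - 0.41*j + 7.32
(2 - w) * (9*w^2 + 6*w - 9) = -9*w^3 + 12*w^2 + 21*w - 18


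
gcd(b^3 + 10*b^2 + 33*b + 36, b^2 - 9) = b + 3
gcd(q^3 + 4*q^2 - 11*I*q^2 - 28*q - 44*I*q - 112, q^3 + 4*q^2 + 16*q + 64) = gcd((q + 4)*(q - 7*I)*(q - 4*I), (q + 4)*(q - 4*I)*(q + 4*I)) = q^2 + q*(4 - 4*I) - 16*I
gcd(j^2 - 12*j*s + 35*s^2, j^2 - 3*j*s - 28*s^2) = -j + 7*s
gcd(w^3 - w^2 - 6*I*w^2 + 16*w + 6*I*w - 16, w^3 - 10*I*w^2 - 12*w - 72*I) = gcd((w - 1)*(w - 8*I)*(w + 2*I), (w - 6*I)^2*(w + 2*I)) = w + 2*I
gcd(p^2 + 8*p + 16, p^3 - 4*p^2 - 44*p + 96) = 1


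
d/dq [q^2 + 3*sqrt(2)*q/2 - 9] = 2*q + 3*sqrt(2)/2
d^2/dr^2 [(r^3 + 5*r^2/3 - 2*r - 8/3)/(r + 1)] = 2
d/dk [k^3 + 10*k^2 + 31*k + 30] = 3*k^2 + 20*k + 31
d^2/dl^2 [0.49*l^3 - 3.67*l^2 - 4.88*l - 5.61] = 2.94*l - 7.34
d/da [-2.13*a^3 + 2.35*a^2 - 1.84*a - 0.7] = -6.39*a^2 + 4.7*a - 1.84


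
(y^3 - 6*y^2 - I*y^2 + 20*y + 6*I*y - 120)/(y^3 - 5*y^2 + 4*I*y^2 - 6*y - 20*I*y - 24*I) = (y - 5*I)/(y + 1)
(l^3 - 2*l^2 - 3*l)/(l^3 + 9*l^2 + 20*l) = (l^2 - 2*l - 3)/(l^2 + 9*l + 20)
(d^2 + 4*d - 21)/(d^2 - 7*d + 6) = (d^2 + 4*d - 21)/(d^2 - 7*d + 6)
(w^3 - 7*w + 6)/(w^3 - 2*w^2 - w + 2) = (w + 3)/(w + 1)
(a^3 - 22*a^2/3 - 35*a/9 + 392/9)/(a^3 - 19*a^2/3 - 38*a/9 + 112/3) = (a - 7)/(a - 6)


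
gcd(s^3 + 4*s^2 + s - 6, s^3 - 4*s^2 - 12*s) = s + 2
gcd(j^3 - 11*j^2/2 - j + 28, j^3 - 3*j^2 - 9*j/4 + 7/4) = j - 7/2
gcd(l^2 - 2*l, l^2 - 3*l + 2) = l - 2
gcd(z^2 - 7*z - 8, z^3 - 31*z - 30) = z + 1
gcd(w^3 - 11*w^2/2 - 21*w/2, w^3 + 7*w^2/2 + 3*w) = w^2 + 3*w/2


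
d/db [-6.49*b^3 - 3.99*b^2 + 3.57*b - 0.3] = -19.47*b^2 - 7.98*b + 3.57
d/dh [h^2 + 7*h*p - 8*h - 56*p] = 2*h + 7*p - 8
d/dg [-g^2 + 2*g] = 2 - 2*g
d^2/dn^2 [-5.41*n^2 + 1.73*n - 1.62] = -10.8200000000000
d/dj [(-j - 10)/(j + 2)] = 8/(j + 2)^2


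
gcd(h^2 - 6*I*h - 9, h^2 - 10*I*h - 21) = h - 3*I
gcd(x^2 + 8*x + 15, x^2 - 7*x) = 1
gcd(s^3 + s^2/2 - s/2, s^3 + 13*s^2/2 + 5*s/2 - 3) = s^2 + s/2 - 1/2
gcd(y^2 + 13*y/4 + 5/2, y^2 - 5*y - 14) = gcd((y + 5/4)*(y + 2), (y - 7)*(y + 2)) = y + 2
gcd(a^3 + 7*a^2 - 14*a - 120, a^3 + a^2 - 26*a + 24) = a^2 + 2*a - 24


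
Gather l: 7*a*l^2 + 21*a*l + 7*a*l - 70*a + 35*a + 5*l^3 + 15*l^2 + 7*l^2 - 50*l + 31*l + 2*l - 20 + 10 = -35*a + 5*l^3 + l^2*(7*a + 22) + l*(28*a - 17) - 10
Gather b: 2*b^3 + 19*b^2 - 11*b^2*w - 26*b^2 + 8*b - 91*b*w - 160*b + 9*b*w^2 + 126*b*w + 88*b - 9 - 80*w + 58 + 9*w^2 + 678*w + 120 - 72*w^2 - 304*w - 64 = 2*b^3 + b^2*(-11*w - 7) + b*(9*w^2 + 35*w - 64) - 63*w^2 + 294*w + 105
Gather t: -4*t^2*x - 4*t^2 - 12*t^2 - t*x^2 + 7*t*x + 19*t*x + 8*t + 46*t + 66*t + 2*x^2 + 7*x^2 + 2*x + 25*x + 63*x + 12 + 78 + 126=t^2*(-4*x - 16) + t*(-x^2 + 26*x + 120) + 9*x^2 + 90*x + 216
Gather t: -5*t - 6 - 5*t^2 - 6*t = -5*t^2 - 11*t - 6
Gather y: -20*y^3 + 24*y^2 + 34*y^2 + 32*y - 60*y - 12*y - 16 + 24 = -20*y^3 + 58*y^2 - 40*y + 8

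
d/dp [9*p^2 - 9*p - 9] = 18*p - 9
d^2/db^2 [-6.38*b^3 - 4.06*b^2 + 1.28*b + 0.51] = -38.28*b - 8.12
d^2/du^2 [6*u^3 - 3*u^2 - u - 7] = 36*u - 6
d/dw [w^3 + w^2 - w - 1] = 3*w^2 + 2*w - 1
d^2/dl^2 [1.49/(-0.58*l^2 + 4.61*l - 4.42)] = (1.002472*l^2 - 7.967924*l - 1.49*(1.16*l - 4.61)*(2.32*l - 9.22) + 7.639528)/(0.58*l^2 - 4.61*l + 4.42)^3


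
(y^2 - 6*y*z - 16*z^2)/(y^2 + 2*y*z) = (y - 8*z)/y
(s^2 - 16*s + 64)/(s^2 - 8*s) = (s - 8)/s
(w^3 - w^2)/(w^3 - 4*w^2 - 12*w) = w*(1 - w)/(-w^2 + 4*w + 12)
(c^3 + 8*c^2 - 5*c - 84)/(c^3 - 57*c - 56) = (c^2 + c - 12)/(c^2 - 7*c - 8)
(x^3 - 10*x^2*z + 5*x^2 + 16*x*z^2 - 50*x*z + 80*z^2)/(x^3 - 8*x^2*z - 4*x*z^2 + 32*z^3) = (x + 5)/(x + 2*z)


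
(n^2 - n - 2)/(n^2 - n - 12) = (-n^2 + n + 2)/(-n^2 + n + 12)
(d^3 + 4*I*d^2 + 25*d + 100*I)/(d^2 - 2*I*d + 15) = (d^2 + 9*I*d - 20)/(d + 3*I)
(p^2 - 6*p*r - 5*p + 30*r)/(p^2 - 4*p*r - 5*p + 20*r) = (p - 6*r)/(p - 4*r)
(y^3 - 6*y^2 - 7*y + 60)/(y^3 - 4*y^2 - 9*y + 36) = (y - 5)/(y - 3)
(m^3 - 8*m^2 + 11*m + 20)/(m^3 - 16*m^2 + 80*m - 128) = (m^2 - 4*m - 5)/(m^2 - 12*m + 32)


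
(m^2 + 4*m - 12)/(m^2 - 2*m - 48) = (m - 2)/(m - 8)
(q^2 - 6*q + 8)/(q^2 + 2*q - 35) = (q^2 - 6*q + 8)/(q^2 + 2*q - 35)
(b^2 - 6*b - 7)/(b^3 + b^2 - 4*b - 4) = (b - 7)/(b^2 - 4)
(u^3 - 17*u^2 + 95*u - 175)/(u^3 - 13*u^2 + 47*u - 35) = (u - 5)/(u - 1)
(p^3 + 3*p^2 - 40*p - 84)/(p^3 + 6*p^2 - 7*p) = (p^2 - 4*p - 12)/(p*(p - 1))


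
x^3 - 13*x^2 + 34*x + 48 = (x - 8)*(x - 6)*(x + 1)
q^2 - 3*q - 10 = (q - 5)*(q + 2)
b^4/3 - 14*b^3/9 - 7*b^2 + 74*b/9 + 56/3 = (b/3 + 1)*(b - 7)*(b - 2)*(b + 4/3)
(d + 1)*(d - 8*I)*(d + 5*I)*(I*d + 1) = I*d^4 + 4*d^3 + I*d^3 + 4*d^2 + 37*I*d^2 + 40*d + 37*I*d + 40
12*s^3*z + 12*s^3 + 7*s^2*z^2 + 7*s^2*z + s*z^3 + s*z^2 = (3*s + z)*(4*s + z)*(s*z + s)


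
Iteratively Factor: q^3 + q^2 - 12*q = (q)*(q^2 + q - 12) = q*(q + 4)*(q - 3)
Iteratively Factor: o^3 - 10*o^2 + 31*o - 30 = (o - 2)*(o^2 - 8*o + 15) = (o - 3)*(o - 2)*(o - 5)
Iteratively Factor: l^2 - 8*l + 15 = (l - 5)*(l - 3)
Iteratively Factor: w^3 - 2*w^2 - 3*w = (w - 3)*(w^2 + w) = w*(w - 3)*(w + 1)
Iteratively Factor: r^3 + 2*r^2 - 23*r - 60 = (r - 5)*(r^2 + 7*r + 12) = (r - 5)*(r + 4)*(r + 3)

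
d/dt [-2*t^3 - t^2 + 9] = 2*t*(-3*t - 1)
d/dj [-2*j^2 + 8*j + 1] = 8 - 4*j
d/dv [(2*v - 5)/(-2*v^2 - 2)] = (-v^2 + v*(2*v - 5) - 1)/(v^2 + 1)^2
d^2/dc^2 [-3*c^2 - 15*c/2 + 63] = -6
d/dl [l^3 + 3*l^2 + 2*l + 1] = 3*l^2 + 6*l + 2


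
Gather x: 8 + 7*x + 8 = 7*x + 16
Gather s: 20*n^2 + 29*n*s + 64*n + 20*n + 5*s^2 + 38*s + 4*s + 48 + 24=20*n^2 + 84*n + 5*s^2 + s*(29*n + 42) + 72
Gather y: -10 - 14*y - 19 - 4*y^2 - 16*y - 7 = -4*y^2 - 30*y - 36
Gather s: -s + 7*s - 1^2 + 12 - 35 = 6*s - 24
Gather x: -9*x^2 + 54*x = -9*x^2 + 54*x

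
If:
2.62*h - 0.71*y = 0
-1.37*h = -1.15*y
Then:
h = 0.00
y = 0.00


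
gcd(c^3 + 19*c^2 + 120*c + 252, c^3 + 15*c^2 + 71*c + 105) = c + 7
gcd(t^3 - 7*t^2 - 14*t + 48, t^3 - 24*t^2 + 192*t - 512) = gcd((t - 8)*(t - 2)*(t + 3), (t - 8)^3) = t - 8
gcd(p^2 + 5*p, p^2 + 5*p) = p^2 + 5*p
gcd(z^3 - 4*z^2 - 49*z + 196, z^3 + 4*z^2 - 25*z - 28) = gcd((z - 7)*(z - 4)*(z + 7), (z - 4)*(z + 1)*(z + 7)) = z^2 + 3*z - 28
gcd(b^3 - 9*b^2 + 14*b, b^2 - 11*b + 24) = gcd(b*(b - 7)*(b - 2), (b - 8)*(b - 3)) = 1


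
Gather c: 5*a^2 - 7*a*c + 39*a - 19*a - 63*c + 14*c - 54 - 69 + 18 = 5*a^2 + 20*a + c*(-7*a - 49) - 105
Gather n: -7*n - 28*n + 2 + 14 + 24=40 - 35*n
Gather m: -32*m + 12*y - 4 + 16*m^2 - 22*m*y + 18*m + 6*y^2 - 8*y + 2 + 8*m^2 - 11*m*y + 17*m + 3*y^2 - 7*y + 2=24*m^2 + m*(3 - 33*y) + 9*y^2 - 3*y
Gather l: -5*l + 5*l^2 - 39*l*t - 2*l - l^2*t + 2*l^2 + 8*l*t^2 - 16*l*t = l^2*(7 - t) + l*(8*t^2 - 55*t - 7)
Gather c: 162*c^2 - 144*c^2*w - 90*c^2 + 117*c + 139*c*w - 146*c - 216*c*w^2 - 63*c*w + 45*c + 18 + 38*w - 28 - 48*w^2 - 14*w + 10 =c^2*(72 - 144*w) + c*(-216*w^2 + 76*w + 16) - 48*w^2 + 24*w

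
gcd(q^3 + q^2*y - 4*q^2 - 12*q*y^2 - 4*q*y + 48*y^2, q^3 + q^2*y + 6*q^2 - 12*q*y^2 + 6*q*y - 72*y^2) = -q^2 - q*y + 12*y^2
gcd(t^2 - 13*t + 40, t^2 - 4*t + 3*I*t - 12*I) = 1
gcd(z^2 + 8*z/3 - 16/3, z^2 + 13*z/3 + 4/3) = z + 4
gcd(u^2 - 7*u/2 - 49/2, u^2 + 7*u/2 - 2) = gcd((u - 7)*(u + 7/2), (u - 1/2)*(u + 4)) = 1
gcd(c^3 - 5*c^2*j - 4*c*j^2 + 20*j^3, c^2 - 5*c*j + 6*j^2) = c - 2*j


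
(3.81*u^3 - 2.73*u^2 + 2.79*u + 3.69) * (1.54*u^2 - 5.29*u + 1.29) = 5.8674*u^5 - 24.3591*u^4 + 23.6532*u^3 - 12.5982*u^2 - 15.921*u + 4.7601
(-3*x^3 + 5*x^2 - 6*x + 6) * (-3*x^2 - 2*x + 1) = 9*x^5 - 9*x^4 + 5*x^3 - x^2 - 18*x + 6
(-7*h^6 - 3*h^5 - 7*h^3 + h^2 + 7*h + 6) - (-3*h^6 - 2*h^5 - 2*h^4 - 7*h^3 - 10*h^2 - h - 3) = -4*h^6 - h^5 + 2*h^4 + 11*h^2 + 8*h + 9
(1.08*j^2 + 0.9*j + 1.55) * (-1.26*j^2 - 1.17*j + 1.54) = -1.3608*j^4 - 2.3976*j^3 - 1.3428*j^2 - 0.4275*j + 2.387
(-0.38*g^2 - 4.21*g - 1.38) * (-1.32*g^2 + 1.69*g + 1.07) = 0.5016*g^4 + 4.915*g^3 - 5.6999*g^2 - 6.8369*g - 1.4766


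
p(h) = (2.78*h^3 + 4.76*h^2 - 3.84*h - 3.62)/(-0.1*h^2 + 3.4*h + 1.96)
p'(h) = (0.2*h - 3.4)*(2.78*h^3 + 4.76*h^2 - 3.84*h - 3.62)/(-0.1*h^2 + 3.4*h + 1.96)^2 + (8.34*h^2 + 9.52*h - 3.84)/(-0.1*h^2 + 3.4*h + 1.96) = (-0.278*h^4 + 18.904*h^3 + 32.1464*h^2 + 17.9352*h + 4.7816)/(0.01*h^4 - 0.68*h^3 + 11.168*h^2 + 13.328*h + 3.8416)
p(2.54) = 6.32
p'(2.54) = 5.61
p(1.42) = 1.29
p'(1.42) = 3.41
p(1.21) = 0.61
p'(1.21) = 3.03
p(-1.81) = -0.54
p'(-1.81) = -1.83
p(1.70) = 2.32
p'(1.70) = 3.94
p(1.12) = 0.35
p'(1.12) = 2.87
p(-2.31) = 0.56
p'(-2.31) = -2.57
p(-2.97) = 2.56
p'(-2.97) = -3.46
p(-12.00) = 76.56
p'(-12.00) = -12.00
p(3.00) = 9.13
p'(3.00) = 6.59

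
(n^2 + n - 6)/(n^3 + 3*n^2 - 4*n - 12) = 1/(n + 2)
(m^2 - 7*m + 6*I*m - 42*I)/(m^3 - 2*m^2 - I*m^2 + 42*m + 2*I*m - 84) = (m - 7)/(m^2 - m*(2 + 7*I) + 14*I)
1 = 1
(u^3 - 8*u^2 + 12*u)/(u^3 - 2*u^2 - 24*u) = (u - 2)/(u + 4)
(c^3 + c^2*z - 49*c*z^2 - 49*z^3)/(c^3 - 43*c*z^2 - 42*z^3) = (c + 7*z)/(c + 6*z)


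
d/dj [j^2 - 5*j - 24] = 2*j - 5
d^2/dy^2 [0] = 0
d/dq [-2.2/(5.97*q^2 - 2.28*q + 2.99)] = (26.268*q - 5.016)/(5.97*q^2 - 2.28*q + 2.99)^2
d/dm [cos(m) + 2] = -sin(m)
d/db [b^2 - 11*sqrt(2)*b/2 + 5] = 2*b - 11*sqrt(2)/2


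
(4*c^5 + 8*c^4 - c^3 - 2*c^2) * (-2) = -8*c^5 - 16*c^4 + 2*c^3 + 4*c^2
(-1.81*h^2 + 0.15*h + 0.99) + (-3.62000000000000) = -1.81*h^2 + 0.15*h - 2.63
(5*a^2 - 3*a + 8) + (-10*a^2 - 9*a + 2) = -5*a^2 - 12*a + 10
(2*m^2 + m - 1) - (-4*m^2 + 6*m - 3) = 6*m^2 - 5*m + 2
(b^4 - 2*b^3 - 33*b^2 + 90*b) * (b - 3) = b^5 - 5*b^4 - 27*b^3 + 189*b^2 - 270*b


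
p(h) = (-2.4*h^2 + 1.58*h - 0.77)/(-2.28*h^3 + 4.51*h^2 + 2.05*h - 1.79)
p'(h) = (1.58 - 4.8*h)/(-2.28*h^3 + 4.51*h^2 + 2.05*h - 1.79) + (-2.4*h^2 + 1.58*h - 0.77)*(6.84*h^2 - 9.02*h - 2.05)/(-2.28*h^3 + 4.51*h^2 + 2.05*h - 1.79)^2 = (-5.472*h^4 + 7.2048*h^3 - 17.3126*h^2 + 15.5374*h - 1.2497)/(5.1984*h^6 - 20.5656*h^5 + 10.9921*h^4 + 26.6534*h^3 - 11.9433*h^2 - 7.339*h + 3.2041)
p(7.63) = 0.17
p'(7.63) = -0.03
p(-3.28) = -0.26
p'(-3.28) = -0.08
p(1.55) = -1.10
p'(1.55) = -1.69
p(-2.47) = -0.35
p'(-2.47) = -0.15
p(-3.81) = -0.23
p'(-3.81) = -0.06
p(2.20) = -32.88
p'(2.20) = -1393.76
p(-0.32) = 0.80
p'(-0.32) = -2.27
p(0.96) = -0.63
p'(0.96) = -0.10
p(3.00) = 1.06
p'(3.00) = -1.30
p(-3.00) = -0.29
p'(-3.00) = -0.09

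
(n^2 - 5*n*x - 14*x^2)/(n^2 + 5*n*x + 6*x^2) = (n - 7*x)/(n + 3*x)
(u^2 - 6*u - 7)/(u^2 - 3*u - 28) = (u + 1)/(u + 4)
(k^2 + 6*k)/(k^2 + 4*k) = (k + 6)/(k + 4)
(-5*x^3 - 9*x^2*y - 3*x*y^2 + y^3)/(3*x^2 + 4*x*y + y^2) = (-5*x^2 - 4*x*y + y^2)/(3*x + y)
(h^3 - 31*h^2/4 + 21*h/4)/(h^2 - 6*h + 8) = h*(4*h^2 - 31*h + 21)/(4*(h^2 - 6*h + 8))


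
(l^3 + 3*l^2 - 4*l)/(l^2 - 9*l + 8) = l*(l + 4)/(l - 8)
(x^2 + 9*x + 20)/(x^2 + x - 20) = (x + 4)/(x - 4)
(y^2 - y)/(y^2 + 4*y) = (y - 1)/(y + 4)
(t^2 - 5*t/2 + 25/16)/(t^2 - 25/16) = (4*t - 5)/(4*t + 5)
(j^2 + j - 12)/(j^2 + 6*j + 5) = (j^2 + j - 12)/(j^2 + 6*j + 5)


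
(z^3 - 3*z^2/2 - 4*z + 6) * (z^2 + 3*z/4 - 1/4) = z^5 - 3*z^4/4 - 43*z^3/8 + 27*z^2/8 + 11*z/2 - 3/2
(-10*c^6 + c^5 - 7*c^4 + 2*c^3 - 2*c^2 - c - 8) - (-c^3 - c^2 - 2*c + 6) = -10*c^6 + c^5 - 7*c^4 + 3*c^3 - c^2 + c - 14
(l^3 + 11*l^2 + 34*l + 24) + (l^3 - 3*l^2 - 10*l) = 2*l^3 + 8*l^2 + 24*l + 24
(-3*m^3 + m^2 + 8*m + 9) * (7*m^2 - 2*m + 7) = -21*m^5 + 13*m^4 + 33*m^3 + 54*m^2 + 38*m + 63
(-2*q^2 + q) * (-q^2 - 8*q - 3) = 2*q^4 + 15*q^3 - 2*q^2 - 3*q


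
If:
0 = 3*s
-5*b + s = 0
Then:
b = 0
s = 0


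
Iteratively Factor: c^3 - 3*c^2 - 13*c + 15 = (c - 1)*(c^2 - 2*c - 15) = (c - 5)*(c - 1)*(c + 3)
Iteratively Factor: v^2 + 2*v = (v + 2)*(v)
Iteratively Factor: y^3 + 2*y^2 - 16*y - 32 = (y + 4)*(y^2 - 2*y - 8) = (y + 2)*(y + 4)*(y - 4)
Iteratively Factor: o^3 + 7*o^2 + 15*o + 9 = (o + 1)*(o^2 + 6*o + 9) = (o + 1)*(o + 3)*(o + 3)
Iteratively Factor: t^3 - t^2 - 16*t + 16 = (t - 4)*(t^2 + 3*t - 4) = (t - 4)*(t + 4)*(t - 1)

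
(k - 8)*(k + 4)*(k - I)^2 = k^4 - 4*k^3 - 2*I*k^3 - 33*k^2 + 8*I*k^2 + 4*k + 64*I*k + 32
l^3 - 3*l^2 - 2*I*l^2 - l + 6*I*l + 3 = (l - 3)*(l - I)^2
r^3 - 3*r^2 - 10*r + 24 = (r - 4)*(r - 2)*(r + 3)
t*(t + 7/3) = t^2 + 7*t/3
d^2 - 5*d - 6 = (d - 6)*(d + 1)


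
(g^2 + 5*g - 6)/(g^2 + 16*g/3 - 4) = 3*(g - 1)/(3*g - 2)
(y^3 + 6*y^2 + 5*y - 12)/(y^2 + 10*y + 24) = (y^2 + 2*y - 3)/(y + 6)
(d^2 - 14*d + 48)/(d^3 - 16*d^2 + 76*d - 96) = 1/(d - 2)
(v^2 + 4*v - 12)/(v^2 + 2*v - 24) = (v - 2)/(v - 4)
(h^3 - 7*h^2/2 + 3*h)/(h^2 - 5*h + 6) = h*(2*h - 3)/(2*(h - 3))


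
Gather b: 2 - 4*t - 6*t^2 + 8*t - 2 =-6*t^2 + 4*t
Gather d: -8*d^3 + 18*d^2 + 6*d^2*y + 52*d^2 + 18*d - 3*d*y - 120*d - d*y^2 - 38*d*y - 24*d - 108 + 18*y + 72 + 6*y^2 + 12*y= -8*d^3 + d^2*(6*y + 70) + d*(-y^2 - 41*y - 126) + 6*y^2 + 30*y - 36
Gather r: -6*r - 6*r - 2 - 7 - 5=-12*r - 14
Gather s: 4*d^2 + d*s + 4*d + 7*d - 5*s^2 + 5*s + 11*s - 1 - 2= 4*d^2 + 11*d - 5*s^2 + s*(d + 16) - 3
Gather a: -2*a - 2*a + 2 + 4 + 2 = 8 - 4*a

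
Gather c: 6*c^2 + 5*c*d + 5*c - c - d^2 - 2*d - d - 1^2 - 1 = 6*c^2 + c*(5*d + 4) - d^2 - 3*d - 2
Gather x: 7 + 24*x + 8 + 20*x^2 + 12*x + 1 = 20*x^2 + 36*x + 16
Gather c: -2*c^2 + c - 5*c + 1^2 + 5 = -2*c^2 - 4*c + 6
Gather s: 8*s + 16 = 8*s + 16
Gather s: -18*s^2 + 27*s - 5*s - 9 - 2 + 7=-18*s^2 + 22*s - 4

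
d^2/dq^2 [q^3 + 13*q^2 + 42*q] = 6*q + 26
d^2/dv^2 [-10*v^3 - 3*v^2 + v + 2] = -60*v - 6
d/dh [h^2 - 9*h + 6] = 2*h - 9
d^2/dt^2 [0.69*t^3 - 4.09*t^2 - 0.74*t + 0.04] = 4.14*t - 8.18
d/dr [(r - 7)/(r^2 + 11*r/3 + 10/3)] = 9*(-r^2 + 14*r + 29)/(9*r^4 + 66*r^3 + 181*r^2 + 220*r + 100)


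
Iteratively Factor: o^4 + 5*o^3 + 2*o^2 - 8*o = (o + 2)*(o^3 + 3*o^2 - 4*o) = o*(o + 2)*(o^2 + 3*o - 4) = o*(o + 2)*(o + 4)*(o - 1)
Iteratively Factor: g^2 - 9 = (g - 3)*(g + 3)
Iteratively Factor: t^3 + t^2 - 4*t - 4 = (t + 1)*(t^2 - 4) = (t + 1)*(t + 2)*(t - 2)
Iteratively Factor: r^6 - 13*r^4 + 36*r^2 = (r)*(r^5 - 13*r^3 + 36*r) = r^2*(r^4 - 13*r^2 + 36) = r^2*(r + 2)*(r^3 - 2*r^2 - 9*r + 18) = r^2*(r - 3)*(r + 2)*(r^2 + r - 6) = r^2*(r - 3)*(r - 2)*(r + 2)*(r + 3)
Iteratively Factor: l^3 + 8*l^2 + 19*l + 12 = (l + 4)*(l^2 + 4*l + 3) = (l + 1)*(l + 4)*(l + 3)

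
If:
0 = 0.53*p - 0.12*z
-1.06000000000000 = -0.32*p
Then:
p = 3.31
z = 14.63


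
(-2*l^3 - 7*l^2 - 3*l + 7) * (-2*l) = 4*l^4 + 14*l^3 + 6*l^2 - 14*l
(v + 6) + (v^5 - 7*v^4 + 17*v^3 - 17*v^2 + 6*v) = v^5 - 7*v^4 + 17*v^3 - 17*v^2 + 7*v + 6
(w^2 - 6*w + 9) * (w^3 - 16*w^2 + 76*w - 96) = w^5 - 22*w^4 + 181*w^3 - 696*w^2 + 1260*w - 864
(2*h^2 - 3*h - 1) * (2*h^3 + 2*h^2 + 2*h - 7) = 4*h^5 - 2*h^4 - 4*h^3 - 22*h^2 + 19*h + 7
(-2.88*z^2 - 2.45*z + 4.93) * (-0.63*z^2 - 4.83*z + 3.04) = 1.8144*z^4 + 15.4539*z^3 - 0.0275999999999996*z^2 - 31.2599*z + 14.9872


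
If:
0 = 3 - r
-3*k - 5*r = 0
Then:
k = -5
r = 3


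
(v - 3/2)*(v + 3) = v^2 + 3*v/2 - 9/2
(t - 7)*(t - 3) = t^2 - 10*t + 21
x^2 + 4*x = x*(x + 4)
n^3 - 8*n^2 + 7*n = n*(n - 7)*(n - 1)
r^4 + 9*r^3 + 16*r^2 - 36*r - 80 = (r - 2)*(r + 2)*(r + 4)*(r + 5)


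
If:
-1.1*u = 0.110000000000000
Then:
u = -0.10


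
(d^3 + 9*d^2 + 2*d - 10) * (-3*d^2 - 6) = -3*d^5 - 27*d^4 - 12*d^3 - 24*d^2 - 12*d + 60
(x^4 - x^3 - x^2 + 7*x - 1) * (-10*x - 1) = -10*x^5 + 9*x^4 + 11*x^3 - 69*x^2 + 3*x + 1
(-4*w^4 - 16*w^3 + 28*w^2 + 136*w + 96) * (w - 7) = -4*w^5 + 12*w^4 + 140*w^3 - 60*w^2 - 856*w - 672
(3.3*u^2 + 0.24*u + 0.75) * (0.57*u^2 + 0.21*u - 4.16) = 1.881*u^4 + 0.8298*u^3 - 13.2501*u^2 - 0.8409*u - 3.12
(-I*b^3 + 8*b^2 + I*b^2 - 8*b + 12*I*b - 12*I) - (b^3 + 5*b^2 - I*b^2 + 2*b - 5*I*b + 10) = -b^3 - I*b^3 + 3*b^2 + 2*I*b^2 - 10*b + 17*I*b - 10 - 12*I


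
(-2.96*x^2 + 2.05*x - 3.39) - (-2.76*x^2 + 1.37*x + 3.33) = -0.2*x^2 + 0.68*x - 6.72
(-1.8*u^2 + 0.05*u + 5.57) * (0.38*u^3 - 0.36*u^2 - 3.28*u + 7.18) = -0.684*u^5 + 0.667*u^4 + 8.0026*u^3 - 15.0932*u^2 - 17.9106*u + 39.9926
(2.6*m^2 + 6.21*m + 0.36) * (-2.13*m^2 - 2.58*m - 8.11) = -5.538*m^4 - 19.9353*m^3 - 37.8746*m^2 - 51.2919*m - 2.9196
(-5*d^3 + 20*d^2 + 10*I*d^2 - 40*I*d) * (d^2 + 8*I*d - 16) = -5*d^5 + 20*d^4 - 30*I*d^4 + 120*I*d^3 - 160*I*d^2 + 640*I*d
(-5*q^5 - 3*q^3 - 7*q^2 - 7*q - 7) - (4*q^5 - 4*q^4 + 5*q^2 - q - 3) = -9*q^5 + 4*q^4 - 3*q^3 - 12*q^2 - 6*q - 4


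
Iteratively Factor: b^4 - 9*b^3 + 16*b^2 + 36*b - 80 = (b + 2)*(b^3 - 11*b^2 + 38*b - 40) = (b - 5)*(b + 2)*(b^2 - 6*b + 8) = (b - 5)*(b - 4)*(b + 2)*(b - 2)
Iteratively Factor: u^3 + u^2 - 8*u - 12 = (u - 3)*(u^2 + 4*u + 4) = (u - 3)*(u + 2)*(u + 2)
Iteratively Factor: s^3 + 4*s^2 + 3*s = (s)*(s^2 + 4*s + 3) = s*(s + 1)*(s + 3)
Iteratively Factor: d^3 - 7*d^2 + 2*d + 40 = (d + 2)*(d^2 - 9*d + 20) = (d - 4)*(d + 2)*(d - 5)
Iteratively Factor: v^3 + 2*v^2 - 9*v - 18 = (v - 3)*(v^2 + 5*v + 6) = (v - 3)*(v + 2)*(v + 3)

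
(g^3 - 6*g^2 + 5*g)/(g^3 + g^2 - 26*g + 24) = g*(g - 5)/(g^2 + 2*g - 24)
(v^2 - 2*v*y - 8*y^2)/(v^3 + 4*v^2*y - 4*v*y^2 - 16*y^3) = (-v + 4*y)/(-v^2 - 2*v*y + 8*y^2)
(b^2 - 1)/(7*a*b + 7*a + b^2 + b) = (b - 1)/(7*a + b)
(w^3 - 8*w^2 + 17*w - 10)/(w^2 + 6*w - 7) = (w^2 - 7*w + 10)/(w + 7)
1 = 1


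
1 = 1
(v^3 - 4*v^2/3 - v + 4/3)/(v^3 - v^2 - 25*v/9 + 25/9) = 3*(3*v^2 - v - 4)/(9*v^2 - 25)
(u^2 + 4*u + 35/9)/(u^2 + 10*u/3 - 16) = (9*u^2 + 36*u + 35)/(3*(3*u^2 + 10*u - 48))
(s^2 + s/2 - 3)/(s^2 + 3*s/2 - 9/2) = (s + 2)/(s + 3)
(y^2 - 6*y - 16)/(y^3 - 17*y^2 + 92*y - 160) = (y + 2)/(y^2 - 9*y + 20)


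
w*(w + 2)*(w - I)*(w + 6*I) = w^4 + 2*w^3 + 5*I*w^3 + 6*w^2 + 10*I*w^2 + 12*w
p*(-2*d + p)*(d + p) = -2*d^2*p - d*p^2 + p^3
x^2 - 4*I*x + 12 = (x - 6*I)*(x + 2*I)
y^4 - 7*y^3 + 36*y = y*(y - 6)*(y - 3)*(y + 2)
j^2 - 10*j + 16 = (j - 8)*(j - 2)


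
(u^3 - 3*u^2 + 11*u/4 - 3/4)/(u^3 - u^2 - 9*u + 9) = (u^2 - 2*u + 3/4)/(u^2 - 9)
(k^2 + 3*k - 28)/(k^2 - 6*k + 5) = (k^2 + 3*k - 28)/(k^2 - 6*k + 5)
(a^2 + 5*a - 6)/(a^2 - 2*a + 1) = (a + 6)/(a - 1)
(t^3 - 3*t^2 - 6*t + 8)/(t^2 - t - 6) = (t^2 - 5*t + 4)/(t - 3)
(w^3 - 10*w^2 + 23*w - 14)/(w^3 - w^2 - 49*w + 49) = (w - 2)/(w + 7)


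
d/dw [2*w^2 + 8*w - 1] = 4*w + 8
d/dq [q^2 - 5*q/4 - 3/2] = 2*q - 5/4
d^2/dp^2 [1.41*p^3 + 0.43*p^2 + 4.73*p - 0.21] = 8.46*p + 0.86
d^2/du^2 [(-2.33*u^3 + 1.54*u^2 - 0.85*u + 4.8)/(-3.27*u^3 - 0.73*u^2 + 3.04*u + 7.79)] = (-44.058018*u^6 + 193.506174*u^5 + 16.6436459999999*u^4 - 651.997596*u^3 + 809.29884*u^2 + 207.647808*u - 370.477428)/(34.965783*u^9 + 23.417451*u^8 - 92.291499*u^7 - 293.04476*u^6 - 25.773006*u^5 + 472.418223*u^4 + 670.941965*u^3 - 83.078013*u^2 - 553.438992*u - 472.729139)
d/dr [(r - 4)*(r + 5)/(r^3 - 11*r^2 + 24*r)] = (-r^4 - 2*r^3 + 95*r^2 - 440*r + 480)/(r^2*(r^4 - 22*r^3 + 169*r^2 - 528*r + 576))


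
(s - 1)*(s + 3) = s^2 + 2*s - 3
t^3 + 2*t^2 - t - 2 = (t - 1)*(t + 1)*(t + 2)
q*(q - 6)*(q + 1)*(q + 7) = q^4 + 2*q^3 - 41*q^2 - 42*q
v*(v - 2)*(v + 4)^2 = v^4 + 6*v^3 - 32*v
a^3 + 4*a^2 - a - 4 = (a - 1)*(a + 1)*(a + 4)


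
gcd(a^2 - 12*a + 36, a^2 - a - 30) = a - 6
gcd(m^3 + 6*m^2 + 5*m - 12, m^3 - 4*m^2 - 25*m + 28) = m^2 + 3*m - 4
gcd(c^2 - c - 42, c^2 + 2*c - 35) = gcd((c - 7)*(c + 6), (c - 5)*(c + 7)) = 1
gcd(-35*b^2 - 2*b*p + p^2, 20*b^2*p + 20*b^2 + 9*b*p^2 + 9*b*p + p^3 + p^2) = 5*b + p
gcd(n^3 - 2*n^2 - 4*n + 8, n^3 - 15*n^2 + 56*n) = 1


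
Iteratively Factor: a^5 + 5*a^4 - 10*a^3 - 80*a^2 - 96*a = (a + 4)*(a^4 + a^3 - 14*a^2 - 24*a) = (a + 2)*(a + 4)*(a^3 - a^2 - 12*a) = a*(a + 2)*(a + 4)*(a^2 - a - 12) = a*(a - 4)*(a + 2)*(a + 4)*(a + 3)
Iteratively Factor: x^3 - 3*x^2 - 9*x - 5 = (x + 1)*(x^2 - 4*x - 5) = (x + 1)^2*(x - 5)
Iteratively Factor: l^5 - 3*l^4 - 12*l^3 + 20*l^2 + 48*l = (l - 3)*(l^4 - 12*l^2 - 16*l) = l*(l - 3)*(l^3 - 12*l - 16) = l*(l - 3)*(l + 2)*(l^2 - 2*l - 8) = l*(l - 4)*(l - 3)*(l + 2)*(l + 2)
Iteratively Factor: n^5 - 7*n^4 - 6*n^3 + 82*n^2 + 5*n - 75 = (n - 1)*(n^4 - 6*n^3 - 12*n^2 + 70*n + 75) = (n - 5)*(n - 1)*(n^3 - n^2 - 17*n - 15) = (n - 5)*(n - 1)*(n + 1)*(n^2 - 2*n - 15) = (n - 5)*(n - 1)*(n + 1)*(n + 3)*(n - 5)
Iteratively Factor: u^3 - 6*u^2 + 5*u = (u - 5)*(u^2 - u) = (u - 5)*(u - 1)*(u)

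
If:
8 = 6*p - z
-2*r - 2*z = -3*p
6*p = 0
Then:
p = 0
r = 8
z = -8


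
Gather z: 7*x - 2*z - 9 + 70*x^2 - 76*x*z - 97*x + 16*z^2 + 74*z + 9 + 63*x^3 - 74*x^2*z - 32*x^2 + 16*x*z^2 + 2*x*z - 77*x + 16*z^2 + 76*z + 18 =63*x^3 + 38*x^2 - 167*x + z^2*(16*x + 32) + z*(-74*x^2 - 74*x + 148) + 18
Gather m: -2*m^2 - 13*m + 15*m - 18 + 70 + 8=-2*m^2 + 2*m + 60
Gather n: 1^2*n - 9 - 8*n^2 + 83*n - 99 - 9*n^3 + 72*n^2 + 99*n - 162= -9*n^3 + 64*n^2 + 183*n - 270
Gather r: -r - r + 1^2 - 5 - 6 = -2*r - 10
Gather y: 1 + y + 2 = y + 3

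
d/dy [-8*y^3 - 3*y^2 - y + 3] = -24*y^2 - 6*y - 1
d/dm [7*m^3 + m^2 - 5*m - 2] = 21*m^2 + 2*m - 5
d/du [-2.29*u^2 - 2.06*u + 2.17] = -4.58*u - 2.06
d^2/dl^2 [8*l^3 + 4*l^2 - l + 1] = 48*l + 8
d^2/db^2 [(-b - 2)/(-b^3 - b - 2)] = 2*((b + 2)*(3*b^2 + 1)^2 - (3*b^2 + 3*b*(b + 2) + 1)*(b^3 + b + 2))/(b^3 + b + 2)^3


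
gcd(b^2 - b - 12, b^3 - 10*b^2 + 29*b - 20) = b - 4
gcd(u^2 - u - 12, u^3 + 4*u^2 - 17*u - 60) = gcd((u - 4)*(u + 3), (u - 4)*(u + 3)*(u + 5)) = u^2 - u - 12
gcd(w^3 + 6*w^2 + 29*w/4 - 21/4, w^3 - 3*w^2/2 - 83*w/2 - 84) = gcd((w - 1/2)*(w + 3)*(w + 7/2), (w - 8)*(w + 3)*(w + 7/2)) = w^2 + 13*w/2 + 21/2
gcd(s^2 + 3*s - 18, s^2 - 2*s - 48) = s + 6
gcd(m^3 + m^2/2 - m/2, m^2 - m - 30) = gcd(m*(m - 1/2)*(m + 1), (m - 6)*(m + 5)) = 1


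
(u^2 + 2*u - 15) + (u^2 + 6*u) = 2*u^2 + 8*u - 15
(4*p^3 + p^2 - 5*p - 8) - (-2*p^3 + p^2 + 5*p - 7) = 6*p^3 - 10*p - 1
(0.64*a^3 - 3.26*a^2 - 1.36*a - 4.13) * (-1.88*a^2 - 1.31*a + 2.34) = -1.2032*a^5 + 5.2904*a^4 + 8.325*a^3 + 1.9176*a^2 + 2.2279*a - 9.6642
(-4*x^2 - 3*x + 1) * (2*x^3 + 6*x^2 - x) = -8*x^5 - 30*x^4 - 12*x^3 + 9*x^2 - x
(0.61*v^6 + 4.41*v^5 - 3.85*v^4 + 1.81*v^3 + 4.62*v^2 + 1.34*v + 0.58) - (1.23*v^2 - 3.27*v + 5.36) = 0.61*v^6 + 4.41*v^5 - 3.85*v^4 + 1.81*v^3 + 3.39*v^2 + 4.61*v - 4.78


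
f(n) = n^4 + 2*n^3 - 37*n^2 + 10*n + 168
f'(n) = 4*n^3 + 6*n^2 - 74*n + 10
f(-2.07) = -10.62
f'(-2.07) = 153.41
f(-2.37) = -58.60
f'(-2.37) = 165.83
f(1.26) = 128.38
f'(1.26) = -65.71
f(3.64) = -13.83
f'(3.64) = 13.05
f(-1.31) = 89.85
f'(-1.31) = 108.24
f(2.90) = 5.34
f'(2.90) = -56.58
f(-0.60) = 148.38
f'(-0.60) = 55.70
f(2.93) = 3.67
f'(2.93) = -54.70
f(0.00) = 168.00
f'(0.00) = 10.00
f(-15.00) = 35568.00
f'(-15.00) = -11030.00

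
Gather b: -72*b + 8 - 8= -72*b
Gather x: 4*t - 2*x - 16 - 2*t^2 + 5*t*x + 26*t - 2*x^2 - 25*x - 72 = -2*t^2 + 30*t - 2*x^2 + x*(5*t - 27) - 88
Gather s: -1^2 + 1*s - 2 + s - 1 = 2*s - 4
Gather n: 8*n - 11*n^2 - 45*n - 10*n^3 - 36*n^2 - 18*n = -10*n^3 - 47*n^2 - 55*n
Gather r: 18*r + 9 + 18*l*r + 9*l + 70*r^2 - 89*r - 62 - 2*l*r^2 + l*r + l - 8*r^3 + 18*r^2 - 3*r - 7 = 10*l - 8*r^3 + r^2*(88 - 2*l) + r*(19*l - 74) - 60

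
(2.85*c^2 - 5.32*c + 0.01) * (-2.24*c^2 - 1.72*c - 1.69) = -6.384*c^4 + 7.0148*c^3 + 4.3115*c^2 + 8.9736*c - 0.0169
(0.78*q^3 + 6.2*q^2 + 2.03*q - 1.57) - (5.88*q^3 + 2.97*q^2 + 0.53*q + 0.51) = -5.1*q^3 + 3.23*q^2 + 1.5*q - 2.08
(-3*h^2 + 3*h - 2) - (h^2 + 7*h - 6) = -4*h^2 - 4*h + 4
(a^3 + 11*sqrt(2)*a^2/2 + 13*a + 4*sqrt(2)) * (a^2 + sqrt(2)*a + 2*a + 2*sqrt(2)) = a^5 + 2*a^4 + 13*sqrt(2)*a^4/2 + 13*sqrt(2)*a^3 + 24*a^3 + 17*sqrt(2)*a^2 + 48*a^2 + 8*a + 34*sqrt(2)*a + 16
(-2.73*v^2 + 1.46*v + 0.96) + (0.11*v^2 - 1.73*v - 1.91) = -2.62*v^2 - 0.27*v - 0.95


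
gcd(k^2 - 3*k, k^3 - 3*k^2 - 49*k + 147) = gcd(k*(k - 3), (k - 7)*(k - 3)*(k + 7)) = k - 3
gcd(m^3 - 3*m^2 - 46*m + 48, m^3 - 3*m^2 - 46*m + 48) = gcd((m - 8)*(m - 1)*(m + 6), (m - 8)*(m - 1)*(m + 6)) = m^3 - 3*m^2 - 46*m + 48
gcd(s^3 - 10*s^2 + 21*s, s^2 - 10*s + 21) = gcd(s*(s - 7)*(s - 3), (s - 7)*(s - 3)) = s^2 - 10*s + 21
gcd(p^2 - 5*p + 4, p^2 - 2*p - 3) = 1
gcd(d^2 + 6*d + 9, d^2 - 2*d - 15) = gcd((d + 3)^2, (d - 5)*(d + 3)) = d + 3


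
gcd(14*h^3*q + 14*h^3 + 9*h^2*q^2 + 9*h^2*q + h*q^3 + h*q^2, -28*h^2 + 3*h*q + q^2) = 7*h + q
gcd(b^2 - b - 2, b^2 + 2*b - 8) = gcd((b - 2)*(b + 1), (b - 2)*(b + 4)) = b - 2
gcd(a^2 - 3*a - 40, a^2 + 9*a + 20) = a + 5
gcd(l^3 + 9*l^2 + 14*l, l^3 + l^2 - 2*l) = l^2 + 2*l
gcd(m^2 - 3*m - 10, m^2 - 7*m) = 1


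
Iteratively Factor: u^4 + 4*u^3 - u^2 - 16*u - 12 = (u + 1)*(u^3 + 3*u^2 - 4*u - 12) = (u + 1)*(u + 2)*(u^2 + u - 6) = (u + 1)*(u + 2)*(u + 3)*(u - 2)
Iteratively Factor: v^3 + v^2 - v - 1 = (v + 1)*(v^2 - 1) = (v + 1)^2*(v - 1)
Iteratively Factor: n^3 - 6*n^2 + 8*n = (n - 2)*(n^2 - 4*n) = (n - 4)*(n - 2)*(n)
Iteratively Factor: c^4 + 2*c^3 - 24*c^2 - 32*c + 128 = (c - 2)*(c^3 + 4*c^2 - 16*c - 64) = (c - 4)*(c - 2)*(c^2 + 8*c + 16) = (c - 4)*(c - 2)*(c + 4)*(c + 4)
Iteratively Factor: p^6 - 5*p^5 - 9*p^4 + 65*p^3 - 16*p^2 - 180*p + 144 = (p + 3)*(p^5 - 8*p^4 + 15*p^3 + 20*p^2 - 76*p + 48) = (p - 2)*(p + 3)*(p^4 - 6*p^3 + 3*p^2 + 26*p - 24) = (p - 2)*(p + 2)*(p + 3)*(p^3 - 8*p^2 + 19*p - 12) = (p - 2)*(p - 1)*(p + 2)*(p + 3)*(p^2 - 7*p + 12) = (p - 4)*(p - 2)*(p - 1)*(p + 2)*(p + 3)*(p - 3)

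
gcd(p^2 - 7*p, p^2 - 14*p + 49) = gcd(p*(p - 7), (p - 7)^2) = p - 7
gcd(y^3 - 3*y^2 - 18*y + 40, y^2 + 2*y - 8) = y^2 + 2*y - 8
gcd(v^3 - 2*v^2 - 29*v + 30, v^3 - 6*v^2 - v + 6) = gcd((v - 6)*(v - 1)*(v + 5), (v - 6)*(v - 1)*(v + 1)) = v^2 - 7*v + 6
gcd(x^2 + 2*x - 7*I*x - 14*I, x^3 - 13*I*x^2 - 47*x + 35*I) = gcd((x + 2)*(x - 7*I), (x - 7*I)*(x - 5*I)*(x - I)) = x - 7*I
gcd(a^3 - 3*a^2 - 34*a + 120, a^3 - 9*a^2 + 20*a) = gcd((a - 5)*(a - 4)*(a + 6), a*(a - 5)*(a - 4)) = a^2 - 9*a + 20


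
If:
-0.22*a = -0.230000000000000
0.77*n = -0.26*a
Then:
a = 1.05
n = -0.35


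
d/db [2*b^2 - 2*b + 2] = 4*b - 2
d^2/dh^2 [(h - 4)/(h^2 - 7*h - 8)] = 2*((11 - 3*h)*(-h^2 + 7*h + 8) - (h - 4)*(2*h - 7)^2)/(-h^2 + 7*h + 8)^3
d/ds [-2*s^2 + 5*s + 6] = 5 - 4*s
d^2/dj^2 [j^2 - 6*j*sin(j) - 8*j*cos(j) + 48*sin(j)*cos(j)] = 6*j*sin(j) + 8*j*cos(j) + 16*sin(j) - 96*sin(2*j) - 12*cos(j) + 2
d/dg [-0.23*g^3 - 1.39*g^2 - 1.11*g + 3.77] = -0.69*g^2 - 2.78*g - 1.11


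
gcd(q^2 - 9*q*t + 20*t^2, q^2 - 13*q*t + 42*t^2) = 1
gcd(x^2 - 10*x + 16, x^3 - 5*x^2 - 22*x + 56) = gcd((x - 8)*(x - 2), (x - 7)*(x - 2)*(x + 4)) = x - 2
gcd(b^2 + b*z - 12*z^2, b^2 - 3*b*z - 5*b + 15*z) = -b + 3*z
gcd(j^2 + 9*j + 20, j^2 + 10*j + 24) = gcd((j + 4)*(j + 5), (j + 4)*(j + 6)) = j + 4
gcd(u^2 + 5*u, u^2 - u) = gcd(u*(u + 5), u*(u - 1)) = u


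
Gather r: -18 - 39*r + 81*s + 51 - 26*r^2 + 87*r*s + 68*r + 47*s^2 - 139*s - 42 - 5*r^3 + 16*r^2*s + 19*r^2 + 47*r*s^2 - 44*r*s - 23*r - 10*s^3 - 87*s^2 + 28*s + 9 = -5*r^3 + r^2*(16*s - 7) + r*(47*s^2 + 43*s + 6) - 10*s^3 - 40*s^2 - 30*s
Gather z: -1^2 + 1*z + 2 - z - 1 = 0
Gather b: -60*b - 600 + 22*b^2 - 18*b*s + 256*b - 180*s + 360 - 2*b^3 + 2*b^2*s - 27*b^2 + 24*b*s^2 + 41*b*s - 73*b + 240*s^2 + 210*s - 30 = -2*b^3 + b^2*(2*s - 5) + b*(24*s^2 + 23*s + 123) + 240*s^2 + 30*s - 270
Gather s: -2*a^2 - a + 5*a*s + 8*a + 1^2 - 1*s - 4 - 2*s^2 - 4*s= -2*a^2 + 7*a - 2*s^2 + s*(5*a - 5) - 3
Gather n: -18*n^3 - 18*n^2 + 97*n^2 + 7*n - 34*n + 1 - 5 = -18*n^3 + 79*n^2 - 27*n - 4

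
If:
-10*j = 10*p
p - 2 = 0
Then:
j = -2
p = 2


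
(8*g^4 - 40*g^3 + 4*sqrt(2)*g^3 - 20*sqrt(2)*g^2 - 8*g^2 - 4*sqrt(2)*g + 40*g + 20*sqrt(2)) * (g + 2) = 8*g^5 - 24*g^4 + 4*sqrt(2)*g^4 - 88*g^3 - 12*sqrt(2)*g^3 - 44*sqrt(2)*g^2 + 24*g^2 + 12*sqrt(2)*g + 80*g + 40*sqrt(2)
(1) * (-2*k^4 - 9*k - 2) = -2*k^4 - 9*k - 2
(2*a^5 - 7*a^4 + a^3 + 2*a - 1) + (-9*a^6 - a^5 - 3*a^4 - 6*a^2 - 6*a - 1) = -9*a^6 + a^5 - 10*a^4 + a^3 - 6*a^2 - 4*a - 2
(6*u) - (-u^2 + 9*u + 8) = u^2 - 3*u - 8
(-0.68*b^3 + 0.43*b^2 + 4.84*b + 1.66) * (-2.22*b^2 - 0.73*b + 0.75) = 1.5096*b^5 - 0.4582*b^4 - 11.5687*b^3 - 6.8959*b^2 + 2.4182*b + 1.245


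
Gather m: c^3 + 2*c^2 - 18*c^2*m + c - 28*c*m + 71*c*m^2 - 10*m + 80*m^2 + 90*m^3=c^3 + 2*c^2 + c + 90*m^3 + m^2*(71*c + 80) + m*(-18*c^2 - 28*c - 10)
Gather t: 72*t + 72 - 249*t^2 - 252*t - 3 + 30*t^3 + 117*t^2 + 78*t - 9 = 30*t^3 - 132*t^2 - 102*t + 60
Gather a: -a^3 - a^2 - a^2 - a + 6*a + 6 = -a^3 - 2*a^2 + 5*a + 6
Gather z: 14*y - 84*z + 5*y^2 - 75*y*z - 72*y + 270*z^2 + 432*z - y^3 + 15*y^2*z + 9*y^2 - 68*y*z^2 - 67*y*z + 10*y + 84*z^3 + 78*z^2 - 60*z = -y^3 + 14*y^2 - 48*y + 84*z^3 + z^2*(348 - 68*y) + z*(15*y^2 - 142*y + 288)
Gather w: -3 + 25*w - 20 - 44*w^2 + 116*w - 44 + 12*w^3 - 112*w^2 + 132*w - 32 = 12*w^3 - 156*w^2 + 273*w - 99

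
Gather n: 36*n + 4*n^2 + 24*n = 4*n^2 + 60*n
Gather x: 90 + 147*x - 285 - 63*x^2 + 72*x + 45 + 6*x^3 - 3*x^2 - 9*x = 6*x^3 - 66*x^2 + 210*x - 150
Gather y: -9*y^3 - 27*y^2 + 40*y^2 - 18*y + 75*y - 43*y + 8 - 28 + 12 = -9*y^3 + 13*y^2 + 14*y - 8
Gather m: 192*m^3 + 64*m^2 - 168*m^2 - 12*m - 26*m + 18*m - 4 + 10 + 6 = 192*m^3 - 104*m^2 - 20*m + 12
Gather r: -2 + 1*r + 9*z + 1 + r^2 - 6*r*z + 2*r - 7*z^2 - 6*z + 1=r^2 + r*(3 - 6*z) - 7*z^2 + 3*z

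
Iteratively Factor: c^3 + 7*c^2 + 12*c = (c + 4)*(c^2 + 3*c) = c*(c + 4)*(c + 3)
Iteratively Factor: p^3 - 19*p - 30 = (p + 3)*(p^2 - 3*p - 10) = (p + 2)*(p + 3)*(p - 5)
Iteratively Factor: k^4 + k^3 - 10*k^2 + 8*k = (k)*(k^3 + k^2 - 10*k + 8) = k*(k - 1)*(k^2 + 2*k - 8) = k*(k - 2)*(k - 1)*(k + 4)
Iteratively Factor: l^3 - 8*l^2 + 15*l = (l - 5)*(l^2 - 3*l) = l*(l - 5)*(l - 3)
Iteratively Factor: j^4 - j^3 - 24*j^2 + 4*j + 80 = (j + 2)*(j^3 - 3*j^2 - 18*j + 40) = (j - 5)*(j + 2)*(j^2 + 2*j - 8) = (j - 5)*(j - 2)*(j + 2)*(j + 4)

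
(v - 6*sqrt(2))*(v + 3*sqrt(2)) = v^2 - 3*sqrt(2)*v - 36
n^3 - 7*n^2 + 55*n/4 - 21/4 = (n - 7/2)*(n - 3)*(n - 1/2)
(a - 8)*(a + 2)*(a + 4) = a^3 - 2*a^2 - 40*a - 64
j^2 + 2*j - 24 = (j - 4)*(j + 6)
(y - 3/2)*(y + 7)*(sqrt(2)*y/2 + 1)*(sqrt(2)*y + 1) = y^4 + 3*sqrt(2)*y^3/2 + 11*y^3/2 - 19*y^2/2 + 33*sqrt(2)*y^2/4 - 63*sqrt(2)*y/4 + 11*y/2 - 21/2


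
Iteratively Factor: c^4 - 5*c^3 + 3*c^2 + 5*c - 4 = (c + 1)*(c^3 - 6*c^2 + 9*c - 4) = (c - 1)*(c + 1)*(c^2 - 5*c + 4) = (c - 1)^2*(c + 1)*(c - 4)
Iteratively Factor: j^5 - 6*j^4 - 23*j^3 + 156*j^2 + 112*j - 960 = (j - 5)*(j^4 - j^3 - 28*j^2 + 16*j + 192) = (j - 5)*(j + 4)*(j^3 - 5*j^2 - 8*j + 48) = (j - 5)*(j - 4)*(j + 4)*(j^2 - j - 12) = (j - 5)*(j - 4)^2*(j + 4)*(j + 3)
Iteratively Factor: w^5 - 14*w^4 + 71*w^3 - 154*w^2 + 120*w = (w)*(w^4 - 14*w^3 + 71*w^2 - 154*w + 120) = w*(w - 3)*(w^3 - 11*w^2 + 38*w - 40) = w*(w - 5)*(w - 3)*(w^2 - 6*w + 8) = w*(w - 5)*(w - 3)*(w - 2)*(w - 4)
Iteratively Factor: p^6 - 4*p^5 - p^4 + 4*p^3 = (p - 1)*(p^5 - 3*p^4 - 4*p^3) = (p - 4)*(p - 1)*(p^4 + p^3) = p*(p - 4)*(p - 1)*(p^3 + p^2) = p*(p - 4)*(p - 1)*(p + 1)*(p^2) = p^2*(p - 4)*(p - 1)*(p + 1)*(p)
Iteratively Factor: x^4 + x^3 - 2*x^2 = (x)*(x^3 + x^2 - 2*x) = x^2*(x^2 + x - 2) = x^2*(x + 2)*(x - 1)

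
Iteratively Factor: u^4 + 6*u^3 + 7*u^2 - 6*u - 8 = (u + 1)*(u^3 + 5*u^2 + 2*u - 8) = (u - 1)*(u + 1)*(u^2 + 6*u + 8) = (u - 1)*(u + 1)*(u + 2)*(u + 4)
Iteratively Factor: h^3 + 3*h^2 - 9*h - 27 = (h + 3)*(h^2 - 9) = (h - 3)*(h + 3)*(h + 3)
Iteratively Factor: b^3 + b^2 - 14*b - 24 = (b + 3)*(b^2 - 2*b - 8) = (b - 4)*(b + 3)*(b + 2)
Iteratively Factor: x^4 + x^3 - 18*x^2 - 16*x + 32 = (x + 4)*(x^3 - 3*x^2 - 6*x + 8) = (x - 1)*(x + 4)*(x^2 - 2*x - 8) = (x - 1)*(x + 2)*(x + 4)*(x - 4)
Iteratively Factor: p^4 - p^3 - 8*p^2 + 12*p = (p + 3)*(p^3 - 4*p^2 + 4*p) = (p - 2)*(p + 3)*(p^2 - 2*p) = p*(p - 2)*(p + 3)*(p - 2)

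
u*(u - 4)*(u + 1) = u^3 - 3*u^2 - 4*u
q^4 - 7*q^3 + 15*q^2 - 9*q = q*(q - 3)^2*(q - 1)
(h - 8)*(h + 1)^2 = h^3 - 6*h^2 - 15*h - 8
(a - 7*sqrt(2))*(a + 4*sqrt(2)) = a^2 - 3*sqrt(2)*a - 56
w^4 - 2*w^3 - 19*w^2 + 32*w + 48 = (w - 4)*(w - 3)*(w + 1)*(w + 4)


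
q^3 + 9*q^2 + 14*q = q*(q + 2)*(q + 7)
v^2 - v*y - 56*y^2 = (v - 8*y)*(v + 7*y)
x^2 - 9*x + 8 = (x - 8)*(x - 1)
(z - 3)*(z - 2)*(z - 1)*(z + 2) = z^4 - 4*z^3 - z^2 + 16*z - 12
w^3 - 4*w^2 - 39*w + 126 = (w - 7)*(w - 3)*(w + 6)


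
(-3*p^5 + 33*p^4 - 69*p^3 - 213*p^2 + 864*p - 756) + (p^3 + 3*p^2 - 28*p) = -3*p^5 + 33*p^4 - 68*p^3 - 210*p^2 + 836*p - 756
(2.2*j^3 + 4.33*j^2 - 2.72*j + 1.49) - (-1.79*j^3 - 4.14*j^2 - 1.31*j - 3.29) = 3.99*j^3 + 8.47*j^2 - 1.41*j + 4.78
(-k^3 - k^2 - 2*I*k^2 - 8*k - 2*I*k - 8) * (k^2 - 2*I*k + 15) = -k^5 - k^4 - 27*k^3 - 27*k^2 - 14*I*k^2 - 120*k - 14*I*k - 120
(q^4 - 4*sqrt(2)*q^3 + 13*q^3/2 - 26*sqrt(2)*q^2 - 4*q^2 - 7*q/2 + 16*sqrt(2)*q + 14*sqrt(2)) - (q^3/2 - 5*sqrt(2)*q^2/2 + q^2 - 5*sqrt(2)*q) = q^4 - 4*sqrt(2)*q^3 + 6*q^3 - 47*sqrt(2)*q^2/2 - 5*q^2 - 7*q/2 + 21*sqrt(2)*q + 14*sqrt(2)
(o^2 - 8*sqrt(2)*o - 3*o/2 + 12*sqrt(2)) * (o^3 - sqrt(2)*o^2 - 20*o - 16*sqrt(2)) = o^5 - 9*sqrt(2)*o^4 - 3*o^4/2 - 4*o^3 + 27*sqrt(2)*o^3/2 + 6*o^2 + 144*sqrt(2)*o^2 - 216*sqrt(2)*o + 256*o - 384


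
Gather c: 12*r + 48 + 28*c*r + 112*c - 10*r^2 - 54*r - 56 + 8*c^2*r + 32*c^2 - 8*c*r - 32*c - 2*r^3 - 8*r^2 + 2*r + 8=c^2*(8*r + 32) + c*(20*r + 80) - 2*r^3 - 18*r^2 - 40*r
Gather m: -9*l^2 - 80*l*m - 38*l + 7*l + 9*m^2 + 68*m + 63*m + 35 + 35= -9*l^2 - 31*l + 9*m^2 + m*(131 - 80*l) + 70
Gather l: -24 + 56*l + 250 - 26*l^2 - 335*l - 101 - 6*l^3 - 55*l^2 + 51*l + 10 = -6*l^3 - 81*l^2 - 228*l + 135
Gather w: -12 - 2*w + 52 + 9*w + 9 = 7*w + 49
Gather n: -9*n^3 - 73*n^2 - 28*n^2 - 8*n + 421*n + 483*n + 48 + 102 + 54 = -9*n^3 - 101*n^2 + 896*n + 204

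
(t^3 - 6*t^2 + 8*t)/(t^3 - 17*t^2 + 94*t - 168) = t*(t - 2)/(t^2 - 13*t + 42)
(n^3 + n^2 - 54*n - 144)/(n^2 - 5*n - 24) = n + 6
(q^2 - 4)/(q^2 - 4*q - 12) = (q - 2)/(q - 6)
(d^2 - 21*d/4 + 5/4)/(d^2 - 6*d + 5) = (d - 1/4)/(d - 1)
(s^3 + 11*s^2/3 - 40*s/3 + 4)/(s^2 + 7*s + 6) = (3*s^2 - 7*s + 2)/(3*(s + 1))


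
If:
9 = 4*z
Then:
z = 9/4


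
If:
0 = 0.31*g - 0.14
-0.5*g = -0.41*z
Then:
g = 0.45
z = 0.55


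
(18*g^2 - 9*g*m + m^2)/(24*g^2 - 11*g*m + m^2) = (6*g - m)/(8*g - m)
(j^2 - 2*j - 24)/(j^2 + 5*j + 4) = (j - 6)/(j + 1)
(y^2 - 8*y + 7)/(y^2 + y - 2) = (y - 7)/(y + 2)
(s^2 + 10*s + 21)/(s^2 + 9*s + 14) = (s + 3)/(s + 2)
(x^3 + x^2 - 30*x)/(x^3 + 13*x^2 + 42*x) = (x - 5)/(x + 7)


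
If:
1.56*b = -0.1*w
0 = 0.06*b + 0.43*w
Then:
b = 0.00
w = 0.00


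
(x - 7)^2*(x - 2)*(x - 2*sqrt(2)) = x^4 - 16*x^3 - 2*sqrt(2)*x^3 + 32*sqrt(2)*x^2 + 77*x^2 - 154*sqrt(2)*x - 98*x + 196*sqrt(2)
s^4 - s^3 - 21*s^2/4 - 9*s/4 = s*(s - 3)*(s + 1/2)*(s + 3/2)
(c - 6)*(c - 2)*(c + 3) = c^3 - 5*c^2 - 12*c + 36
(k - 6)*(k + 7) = k^2 + k - 42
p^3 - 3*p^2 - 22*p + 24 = (p - 6)*(p - 1)*(p + 4)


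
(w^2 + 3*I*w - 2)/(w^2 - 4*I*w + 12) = (w + I)/(w - 6*I)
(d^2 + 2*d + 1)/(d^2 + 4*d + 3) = (d + 1)/(d + 3)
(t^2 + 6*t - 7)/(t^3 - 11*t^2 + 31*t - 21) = (t + 7)/(t^2 - 10*t + 21)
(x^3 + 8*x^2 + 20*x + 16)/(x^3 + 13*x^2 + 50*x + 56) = (x + 2)/(x + 7)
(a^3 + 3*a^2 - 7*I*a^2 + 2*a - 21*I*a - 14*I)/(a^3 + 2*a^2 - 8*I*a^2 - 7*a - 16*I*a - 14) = (a + 1)/(a - I)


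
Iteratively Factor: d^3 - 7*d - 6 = (d + 2)*(d^2 - 2*d - 3) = (d - 3)*(d + 2)*(d + 1)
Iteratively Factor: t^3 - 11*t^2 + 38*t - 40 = (t - 5)*(t^2 - 6*t + 8) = (t - 5)*(t - 4)*(t - 2)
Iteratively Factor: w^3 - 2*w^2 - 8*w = (w)*(w^2 - 2*w - 8) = w*(w - 4)*(w + 2)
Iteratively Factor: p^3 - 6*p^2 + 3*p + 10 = (p + 1)*(p^2 - 7*p + 10) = (p - 2)*(p + 1)*(p - 5)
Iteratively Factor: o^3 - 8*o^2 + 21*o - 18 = (o - 3)*(o^2 - 5*o + 6) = (o - 3)^2*(o - 2)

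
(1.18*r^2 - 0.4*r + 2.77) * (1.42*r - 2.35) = 1.6756*r^3 - 3.341*r^2 + 4.8734*r - 6.5095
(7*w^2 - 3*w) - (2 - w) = 7*w^2 - 2*w - 2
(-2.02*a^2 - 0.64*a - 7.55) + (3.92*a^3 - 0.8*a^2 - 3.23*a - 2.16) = 3.92*a^3 - 2.82*a^2 - 3.87*a - 9.71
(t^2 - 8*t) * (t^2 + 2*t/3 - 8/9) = t^4 - 22*t^3/3 - 56*t^2/9 + 64*t/9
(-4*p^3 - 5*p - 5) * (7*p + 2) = -28*p^4 - 8*p^3 - 35*p^2 - 45*p - 10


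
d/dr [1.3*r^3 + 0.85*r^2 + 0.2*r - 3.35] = 3.9*r^2 + 1.7*r + 0.2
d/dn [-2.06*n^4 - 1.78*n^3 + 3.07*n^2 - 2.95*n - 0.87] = -8.24*n^3 - 5.34*n^2 + 6.14*n - 2.95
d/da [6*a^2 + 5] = 12*a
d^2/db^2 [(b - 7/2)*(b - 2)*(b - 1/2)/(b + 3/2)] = 2*(8*b^3 + 36*b^2 + 54*b - 253)/(8*b^3 + 36*b^2 + 54*b + 27)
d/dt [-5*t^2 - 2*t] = -10*t - 2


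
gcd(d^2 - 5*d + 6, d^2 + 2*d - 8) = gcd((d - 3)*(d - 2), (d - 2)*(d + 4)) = d - 2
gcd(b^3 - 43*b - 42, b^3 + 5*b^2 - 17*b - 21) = b + 1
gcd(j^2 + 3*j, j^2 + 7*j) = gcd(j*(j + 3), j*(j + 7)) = j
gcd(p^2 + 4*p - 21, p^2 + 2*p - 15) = p - 3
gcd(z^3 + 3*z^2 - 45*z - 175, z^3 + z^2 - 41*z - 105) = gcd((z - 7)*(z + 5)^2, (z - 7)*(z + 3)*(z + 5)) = z^2 - 2*z - 35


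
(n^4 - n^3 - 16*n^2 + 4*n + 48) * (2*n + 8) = 2*n^5 + 6*n^4 - 40*n^3 - 120*n^2 + 128*n + 384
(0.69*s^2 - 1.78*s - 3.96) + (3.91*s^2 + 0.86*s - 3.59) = 4.6*s^2 - 0.92*s - 7.55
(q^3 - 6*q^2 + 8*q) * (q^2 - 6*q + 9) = q^5 - 12*q^4 + 53*q^3 - 102*q^2 + 72*q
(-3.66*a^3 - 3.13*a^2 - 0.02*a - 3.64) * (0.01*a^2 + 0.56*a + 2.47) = -0.0366*a^5 - 2.0809*a^4 - 10.7932*a^3 - 7.7787*a^2 - 2.0878*a - 8.9908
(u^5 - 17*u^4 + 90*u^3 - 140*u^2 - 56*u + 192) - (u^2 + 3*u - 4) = u^5 - 17*u^4 + 90*u^3 - 141*u^2 - 59*u + 196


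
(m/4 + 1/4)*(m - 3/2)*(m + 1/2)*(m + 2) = m^4/4 + m^3/2 - 7*m^2/16 - 17*m/16 - 3/8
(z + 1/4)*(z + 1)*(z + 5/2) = z^3 + 15*z^2/4 + 27*z/8 + 5/8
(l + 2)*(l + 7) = l^2 + 9*l + 14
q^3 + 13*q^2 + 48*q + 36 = (q + 1)*(q + 6)^2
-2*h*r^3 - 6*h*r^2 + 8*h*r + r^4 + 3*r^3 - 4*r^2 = r*(-2*h + r)*(r - 1)*(r + 4)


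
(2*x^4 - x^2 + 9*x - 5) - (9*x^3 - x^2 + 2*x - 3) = 2*x^4 - 9*x^3 + 7*x - 2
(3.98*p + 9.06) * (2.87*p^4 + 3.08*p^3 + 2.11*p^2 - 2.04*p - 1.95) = 11.4226*p^5 + 38.2606*p^4 + 36.3026*p^3 + 10.9974*p^2 - 26.2434*p - 17.667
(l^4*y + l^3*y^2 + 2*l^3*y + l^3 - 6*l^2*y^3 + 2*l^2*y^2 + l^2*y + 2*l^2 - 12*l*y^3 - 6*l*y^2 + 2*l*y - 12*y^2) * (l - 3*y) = l^5*y - 2*l^4*y^2 + 2*l^4*y + l^4 - 9*l^3*y^3 - 4*l^3*y^2 - 2*l^3*y + 2*l^3 + 18*l^2*y^4 - 18*l^2*y^3 - 9*l^2*y^2 - 4*l^2*y + 36*l*y^4 + 18*l*y^3 - 18*l*y^2 + 36*y^3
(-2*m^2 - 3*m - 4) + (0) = -2*m^2 - 3*m - 4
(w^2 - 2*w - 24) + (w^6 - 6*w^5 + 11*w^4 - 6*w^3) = w^6 - 6*w^5 + 11*w^4 - 6*w^3 + w^2 - 2*w - 24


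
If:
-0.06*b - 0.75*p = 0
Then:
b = -12.5*p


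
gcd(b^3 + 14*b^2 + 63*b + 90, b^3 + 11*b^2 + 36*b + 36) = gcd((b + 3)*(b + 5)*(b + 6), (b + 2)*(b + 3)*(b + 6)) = b^2 + 9*b + 18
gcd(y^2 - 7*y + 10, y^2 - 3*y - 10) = y - 5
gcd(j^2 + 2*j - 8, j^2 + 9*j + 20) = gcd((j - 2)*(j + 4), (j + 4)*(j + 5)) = j + 4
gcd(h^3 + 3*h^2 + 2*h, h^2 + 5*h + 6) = h + 2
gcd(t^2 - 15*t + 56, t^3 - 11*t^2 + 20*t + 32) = t - 8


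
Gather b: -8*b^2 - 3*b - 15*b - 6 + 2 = -8*b^2 - 18*b - 4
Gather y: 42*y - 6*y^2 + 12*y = -6*y^2 + 54*y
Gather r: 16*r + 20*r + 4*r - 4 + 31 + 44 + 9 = 40*r + 80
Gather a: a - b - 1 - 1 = a - b - 2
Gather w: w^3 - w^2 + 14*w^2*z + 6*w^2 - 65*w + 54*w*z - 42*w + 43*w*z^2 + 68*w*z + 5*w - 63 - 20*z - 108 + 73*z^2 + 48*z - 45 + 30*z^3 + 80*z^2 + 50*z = w^3 + w^2*(14*z + 5) + w*(43*z^2 + 122*z - 102) + 30*z^3 + 153*z^2 + 78*z - 216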